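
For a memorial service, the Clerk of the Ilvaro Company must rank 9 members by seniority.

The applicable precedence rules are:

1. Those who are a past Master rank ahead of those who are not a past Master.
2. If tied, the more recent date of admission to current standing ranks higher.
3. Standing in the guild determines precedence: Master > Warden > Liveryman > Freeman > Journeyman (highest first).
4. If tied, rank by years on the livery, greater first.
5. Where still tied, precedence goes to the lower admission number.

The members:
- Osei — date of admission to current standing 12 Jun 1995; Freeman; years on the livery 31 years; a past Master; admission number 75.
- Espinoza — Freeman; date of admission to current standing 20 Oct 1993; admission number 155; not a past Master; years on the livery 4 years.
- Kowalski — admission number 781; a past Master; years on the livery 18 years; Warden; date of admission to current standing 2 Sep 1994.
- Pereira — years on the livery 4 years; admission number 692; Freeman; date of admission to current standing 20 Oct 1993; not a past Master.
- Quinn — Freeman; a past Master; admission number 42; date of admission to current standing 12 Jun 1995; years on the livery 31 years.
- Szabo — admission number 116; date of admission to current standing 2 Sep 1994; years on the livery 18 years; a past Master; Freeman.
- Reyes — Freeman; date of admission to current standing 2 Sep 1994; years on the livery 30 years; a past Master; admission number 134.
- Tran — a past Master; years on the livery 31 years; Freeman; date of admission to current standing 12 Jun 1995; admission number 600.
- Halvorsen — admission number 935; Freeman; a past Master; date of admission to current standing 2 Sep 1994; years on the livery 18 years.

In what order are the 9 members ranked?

By the first rule: Quinn, Osei, Tran, Kowalski, Reyes, Szabo and Halvorsen (each a past Master); then Espinoza and Pereira (both not a past Master).
Among Quinn, Osei, Tran, Kowalski, Reyes, Szabo and Halvorsen, by date of admission to current standing (later first): Quinn, Osei and Tran (12 Jun 1995) before Kowalski, Reyes, Szabo and Halvorsen (2 Sep 1994).
Quinn, Osei and Tran are each Freeman, so the next rule applies.
Quinn, Osei and Tran all have years on the livery 31 years, so the next rule applies.
Among Quinn, Osei and Tran, by admission number (lower first): Quinn (42) before Osei (75) before Tran (600).
Among Kowalski, Reyes, Szabo and Halvorsen, by standing in the guild: Kowalski (Warden) before Reyes, Szabo and Halvorsen (Freeman).
Among Reyes, Szabo and Halvorsen, by years on the livery (higher first): Reyes (30 years) before Szabo and Halvorsen (18 years).
Among Szabo and Halvorsen, by admission number (lower first): Szabo (116) before Halvorsen (935).
Espinoza and Pereira both have date of admission to current standing 20 Oct 1993, so the next rule applies.
Espinoza and Pereira are each Freeman, so the next rule applies.
Espinoza and Pereira both have years on the livery 4 years, so the next rule applies.
Among Espinoza and Pereira, by admission number (lower first): Espinoza (155) before Pereira (692).
Full order: Quinn, Osei, Tran, Kowalski, Reyes, Szabo, Halvorsen, Espinoza, Pereira.

Quinn, Osei, Tran, Kowalski, Reyes, Szabo, Halvorsen, Espinoza, Pereira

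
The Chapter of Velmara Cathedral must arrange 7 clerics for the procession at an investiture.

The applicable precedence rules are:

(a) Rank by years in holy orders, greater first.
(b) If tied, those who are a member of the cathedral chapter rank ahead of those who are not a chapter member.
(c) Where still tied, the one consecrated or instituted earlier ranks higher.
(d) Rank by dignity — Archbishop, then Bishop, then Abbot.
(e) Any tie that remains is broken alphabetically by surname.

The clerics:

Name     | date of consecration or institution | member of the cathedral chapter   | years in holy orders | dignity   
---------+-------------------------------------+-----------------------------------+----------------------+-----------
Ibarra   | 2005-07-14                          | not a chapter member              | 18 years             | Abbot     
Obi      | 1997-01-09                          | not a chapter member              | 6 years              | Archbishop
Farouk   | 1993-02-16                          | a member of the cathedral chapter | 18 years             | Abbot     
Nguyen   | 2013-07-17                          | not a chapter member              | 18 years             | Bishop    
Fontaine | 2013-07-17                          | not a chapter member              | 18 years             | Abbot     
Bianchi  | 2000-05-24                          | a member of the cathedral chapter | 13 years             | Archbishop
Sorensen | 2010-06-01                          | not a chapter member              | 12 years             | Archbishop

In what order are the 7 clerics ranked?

Farouk, Ibarra, Nguyen, Fontaine, Bianchi, Sorensen, Obi

By years in holy orders (higher first): Farouk, Ibarra, Nguyen and Fontaine (each 18 years); then Bianchi (13 years); then Sorensen (12 years); then Obi (6 years).
Among Farouk, Ibarra, Nguyen and Fontaine, a member of the cathedral chapter before not a chapter member: Farouk (a member of the cathedral chapter) before Ibarra, Nguyen and Fontaine (not a chapter member).
Among Ibarra, Nguyen and Fontaine, by date of consecration or institution (earlier first): Ibarra (2005-07-14) before Nguyen and Fontaine (2013-07-17).
Among Nguyen and Fontaine, by dignity: Nguyen (Bishop) before Fontaine (Abbot).
Full order: Farouk, Ibarra, Nguyen, Fontaine, Bianchi, Sorensen, Obi.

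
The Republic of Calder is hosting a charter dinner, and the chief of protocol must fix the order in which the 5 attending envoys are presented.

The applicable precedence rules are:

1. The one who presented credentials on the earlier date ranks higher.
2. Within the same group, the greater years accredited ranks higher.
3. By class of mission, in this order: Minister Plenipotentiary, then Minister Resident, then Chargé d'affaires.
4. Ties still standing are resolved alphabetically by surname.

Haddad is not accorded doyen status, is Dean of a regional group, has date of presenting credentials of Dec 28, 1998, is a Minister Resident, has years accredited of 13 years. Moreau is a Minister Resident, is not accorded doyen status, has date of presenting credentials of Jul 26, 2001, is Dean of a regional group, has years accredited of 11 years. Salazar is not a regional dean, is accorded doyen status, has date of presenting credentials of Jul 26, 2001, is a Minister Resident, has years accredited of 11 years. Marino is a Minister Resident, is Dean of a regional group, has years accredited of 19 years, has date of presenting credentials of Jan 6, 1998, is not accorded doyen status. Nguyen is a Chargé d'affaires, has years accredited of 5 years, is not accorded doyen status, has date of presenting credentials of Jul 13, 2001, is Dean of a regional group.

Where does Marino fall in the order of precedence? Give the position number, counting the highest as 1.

By date of presenting credentials (earlier first): Marino (Jan 6, 1998); then Haddad (Dec 28, 1998); then Nguyen (Jul 13, 2001); then Moreau and Salazar (both Jul 26, 2001).
Moreau and Salazar both have years accredited 11 years, so the next rule applies.
Moreau and Salazar are each Minister Resident, so the next rule applies.
Among Moreau and Salazar, alphabetically by surname: Moreau before Salazar.
Order: Marino, Haddad, Nguyen, Moreau, Salazar. So position 1.

1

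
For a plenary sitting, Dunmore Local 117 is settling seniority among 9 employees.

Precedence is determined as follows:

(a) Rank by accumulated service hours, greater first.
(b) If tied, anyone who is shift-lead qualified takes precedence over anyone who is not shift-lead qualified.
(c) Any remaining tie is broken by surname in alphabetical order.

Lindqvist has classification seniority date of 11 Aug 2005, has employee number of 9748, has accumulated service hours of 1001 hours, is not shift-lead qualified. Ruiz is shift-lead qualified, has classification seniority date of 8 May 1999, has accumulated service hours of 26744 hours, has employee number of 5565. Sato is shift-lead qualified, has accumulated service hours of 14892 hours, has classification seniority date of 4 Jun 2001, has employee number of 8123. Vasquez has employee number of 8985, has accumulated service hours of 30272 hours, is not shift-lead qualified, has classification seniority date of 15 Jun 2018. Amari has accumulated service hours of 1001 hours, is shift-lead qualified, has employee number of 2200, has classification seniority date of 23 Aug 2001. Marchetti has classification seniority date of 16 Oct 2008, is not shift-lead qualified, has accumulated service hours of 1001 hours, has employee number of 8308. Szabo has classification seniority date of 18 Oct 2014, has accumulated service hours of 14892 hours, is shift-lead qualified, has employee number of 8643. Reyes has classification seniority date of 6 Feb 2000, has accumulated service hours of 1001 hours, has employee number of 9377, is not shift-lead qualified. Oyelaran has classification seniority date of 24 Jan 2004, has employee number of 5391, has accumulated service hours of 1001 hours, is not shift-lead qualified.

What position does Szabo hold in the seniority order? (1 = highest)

By accumulated service hours (higher first): Vasquez (30272 hours); then Ruiz (26744 hours); then Sato and Szabo (both 14892 hours); then Amari, Lindqvist, Marchetti, Oyelaran and Reyes (each 1001 hours).
Sato and Szabo are each shift-lead qualified, so the next rule applies.
Among Sato and Szabo, alphabetically by surname: Sato before Szabo.
Among Amari, Lindqvist, Marchetti, Oyelaran and Reyes, shift-lead qualified before not shift-lead qualified: Amari (shift-lead qualified) before Lindqvist, Marchetti, Oyelaran and Reyes (not shift-lead qualified).
Among Lindqvist, Marchetti, Oyelaran and Reyes, alphabetically by surname: Lindqvist before Marchetti before Oyelaran before Reyes.
Order: Vasquez, Ruiz, Sato, Szabo, Amari, Lindqvist, Marchetti, Oyelaran, Reyes. So position 4.

4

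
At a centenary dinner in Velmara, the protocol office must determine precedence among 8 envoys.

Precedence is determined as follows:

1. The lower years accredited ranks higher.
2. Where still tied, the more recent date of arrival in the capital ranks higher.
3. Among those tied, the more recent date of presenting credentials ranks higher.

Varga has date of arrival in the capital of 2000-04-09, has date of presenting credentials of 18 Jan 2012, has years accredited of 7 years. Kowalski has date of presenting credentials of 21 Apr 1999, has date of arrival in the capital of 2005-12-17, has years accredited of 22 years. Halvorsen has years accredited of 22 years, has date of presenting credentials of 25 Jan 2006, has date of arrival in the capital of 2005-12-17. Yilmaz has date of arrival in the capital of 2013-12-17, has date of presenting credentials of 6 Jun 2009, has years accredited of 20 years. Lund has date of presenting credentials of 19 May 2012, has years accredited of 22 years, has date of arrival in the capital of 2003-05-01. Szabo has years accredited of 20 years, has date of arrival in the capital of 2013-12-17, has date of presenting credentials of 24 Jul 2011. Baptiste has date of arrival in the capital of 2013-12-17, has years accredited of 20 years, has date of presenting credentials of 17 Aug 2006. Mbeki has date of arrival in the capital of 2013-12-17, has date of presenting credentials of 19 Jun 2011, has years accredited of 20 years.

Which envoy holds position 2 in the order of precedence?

By years accredited (lower first): Varga (7 years); then Szabo, Mbeki, Yilmaz and Baptiste (each 20 years); then Halvorsen, Kowalski and Lund (each 22 years).
Szabo, Mbeki, Yilmaz and Baptiste all have date of arrival in the capital 2013-12-17, so the next rule applies.
Among Szabo, Mbeki, Yilmaz and Baptiste, by date of presenting credentials (later first): Szabo (24 Jul 2011) before Mbeki (19 Jun 2011) before Yilmaz (6 Jun 2009) before Baptiste (17 Aug 2006).
Among Halvorsen, Kowalski and Lund, by date of arrival in the capital (later first): Halvorsen and Kowalski (2005-12-17) before Lund (2003-05-01).
Among Halvorsen and Kowalski, by date of presenting credentials (later first): Halvorsen (25 Jan 2006) before Kowalski (21 Apr 1999).
Order: Varga, Szabo, Mbeki, Yilmaz, Baptiste, Halvorsen, Kowalski, Lund.

Szabo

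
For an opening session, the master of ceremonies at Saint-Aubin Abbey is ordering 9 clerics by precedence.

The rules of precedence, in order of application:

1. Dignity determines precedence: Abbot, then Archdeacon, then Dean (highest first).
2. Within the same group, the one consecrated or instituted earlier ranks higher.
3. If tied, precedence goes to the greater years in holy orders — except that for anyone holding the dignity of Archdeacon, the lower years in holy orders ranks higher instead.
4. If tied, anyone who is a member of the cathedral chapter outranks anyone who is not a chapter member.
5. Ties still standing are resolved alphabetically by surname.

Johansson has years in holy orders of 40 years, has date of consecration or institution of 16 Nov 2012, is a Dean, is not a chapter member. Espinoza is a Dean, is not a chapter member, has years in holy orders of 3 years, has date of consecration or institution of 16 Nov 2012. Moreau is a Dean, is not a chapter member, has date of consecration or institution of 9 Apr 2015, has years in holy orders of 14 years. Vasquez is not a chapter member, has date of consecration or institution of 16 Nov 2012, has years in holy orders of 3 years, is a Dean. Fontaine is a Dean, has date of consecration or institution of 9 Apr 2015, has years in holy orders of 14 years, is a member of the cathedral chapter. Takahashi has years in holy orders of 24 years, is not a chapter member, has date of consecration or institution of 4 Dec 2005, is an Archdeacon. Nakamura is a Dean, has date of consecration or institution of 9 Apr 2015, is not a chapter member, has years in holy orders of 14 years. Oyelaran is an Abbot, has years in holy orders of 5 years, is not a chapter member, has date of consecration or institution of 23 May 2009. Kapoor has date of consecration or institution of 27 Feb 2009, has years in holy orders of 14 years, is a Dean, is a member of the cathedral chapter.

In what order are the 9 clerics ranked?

By dignity: Oyelaran (Abbot); then Takahashi (Archdeacon); then Kapoor, Johansson, Espinoza, Vasquez, Fontaine, Moreau and Nakamura (Dean).
Among Kapoor, Johansson, Espinoza, Vasquez, Fontaine, Moreau and Nakamura, by date of consecration or institution (earlier first): Kapoor (27 Feb 2009) before Johansson, Espinoza and Vasquez (16 Nov 2012) before Fontaine, Moreau and Nakamura (9 Apr 2015).
Among Johansson, Espinoza and Vasquez, by years in holy orders (higher first): Johansson (40 years) before Espinoza and Vasquez (3 years).
Espinoza and Vasquez are each not a chapter member, so the next rule applies.
Among Espinoza and Vasquez, alphabetically by surname: Espinoza before Vasquez.
Fontaine, Moreau and Nakamura all have years in holy orders 14 years, so the next rule applies.
Among Fontaine, Moreau and Nakamura, a member of the cathedral chapter before not a chapter member: Fontaine (a member of the cathedral chapter) before Moreau and Nakamura (not a chapter member).
Among Moreau and Nakamura, alphabetically by surname: Moreau before Nakamura.
Full order: Oyelaran, Takahashi, Kapoor, Johansson, Espinoza, Vasquez, Fontaine, Moreau, Nakamura.

Oyelaran, Takahashi, Kapoor, Johansson, Espinoza, Vasquez, Fontaine, Moreau, Nakamura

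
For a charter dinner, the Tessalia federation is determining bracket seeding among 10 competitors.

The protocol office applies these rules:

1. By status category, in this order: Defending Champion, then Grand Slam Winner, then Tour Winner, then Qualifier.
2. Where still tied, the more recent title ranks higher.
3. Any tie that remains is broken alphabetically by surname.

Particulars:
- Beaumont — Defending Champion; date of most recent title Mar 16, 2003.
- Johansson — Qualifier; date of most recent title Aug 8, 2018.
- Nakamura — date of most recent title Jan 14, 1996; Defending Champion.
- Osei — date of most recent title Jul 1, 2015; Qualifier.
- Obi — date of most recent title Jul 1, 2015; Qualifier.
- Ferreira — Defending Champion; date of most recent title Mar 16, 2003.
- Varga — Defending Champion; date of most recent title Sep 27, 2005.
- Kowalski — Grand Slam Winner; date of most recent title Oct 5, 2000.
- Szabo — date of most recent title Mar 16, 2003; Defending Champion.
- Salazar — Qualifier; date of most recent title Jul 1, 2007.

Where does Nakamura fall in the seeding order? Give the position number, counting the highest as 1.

By status category: Varga, Beaumont, Ferreira, Szabo and Nakamura (Defending Champion); then Kowalski (Grand Slam Winner); then Johansson, Obi, Osei and Salazar (Qualifier).
Among Varga, Beaumont, Ferreira, Szabo and Nakamura, by date of most recent title (later first): Varga (Sep 27, 2005) before Beaumont, Ferreira and Szabo (Mar 16, 2003) before Nakamura (Jan 14, 1996).
Among Beaumont, Ferreira and Szabo, alphabetically by surname: Beaumont before Ferreira before Szabo.
Among Johansson, Obi, Osei and Salazar, by date of most recent title (later first): Johansson (Aug 8, 2018) before Obi and Osei (Jul 1, 2015) before Salazar (Jul 1, 2007).
Among Obi and Osei, alphabetically by surname: Obi before Osei.
Order: Varga, Beaumont, Ferreira, Szabo, Nakamura, Kowalski, Johansson, Obi, Osei, Salazar. So position 5.

5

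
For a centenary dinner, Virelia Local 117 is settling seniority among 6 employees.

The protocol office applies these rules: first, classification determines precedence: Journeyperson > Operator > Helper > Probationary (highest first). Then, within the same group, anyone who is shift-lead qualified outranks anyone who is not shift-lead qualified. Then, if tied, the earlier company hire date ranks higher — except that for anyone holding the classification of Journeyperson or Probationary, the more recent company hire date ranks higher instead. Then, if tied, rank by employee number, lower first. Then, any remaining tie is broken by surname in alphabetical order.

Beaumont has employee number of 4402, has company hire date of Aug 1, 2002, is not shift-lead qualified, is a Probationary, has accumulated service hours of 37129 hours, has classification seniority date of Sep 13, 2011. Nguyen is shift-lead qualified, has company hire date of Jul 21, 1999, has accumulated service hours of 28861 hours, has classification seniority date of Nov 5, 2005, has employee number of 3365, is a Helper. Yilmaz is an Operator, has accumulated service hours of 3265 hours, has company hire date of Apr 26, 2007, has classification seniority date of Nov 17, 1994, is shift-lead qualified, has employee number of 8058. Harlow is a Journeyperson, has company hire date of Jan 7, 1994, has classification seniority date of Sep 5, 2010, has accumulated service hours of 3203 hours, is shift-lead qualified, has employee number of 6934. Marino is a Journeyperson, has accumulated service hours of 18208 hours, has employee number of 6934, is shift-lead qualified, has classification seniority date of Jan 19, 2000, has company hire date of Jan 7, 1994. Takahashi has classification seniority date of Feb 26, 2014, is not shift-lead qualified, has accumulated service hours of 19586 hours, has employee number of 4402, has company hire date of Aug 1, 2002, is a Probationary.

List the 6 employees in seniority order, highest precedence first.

By classification: Harlow and Marino (Journeyperson); then Yilmaz (Operator); then Nguyen (Helper); then Beaumont and Takahashi (Probationary).
Harlow and Marino are each shift-lead qualified, so the next rule applies.
Harlow and Marino both have company hire date Jan 7, 1994, so the next rule applies.
Harlow and Marino both have employee number 6934, so the next rule applies.
Among Harlow and Marino, alphabetically by surname: Harlow before Marino.
Beaumont and Takahashi are each not shift-lead qualified, so the next rule applies.
Beaumont and Takahashi both have company hire date Aug 1, 2002, so the next rule applies.
Beaumont and Takahashi both have employee number 4402, so the next rule applies.
Among Beaumont and Takahashi, alphabetically by surname: Beaumont before Takahashi.
Full order: Harlow, Marino, Yilmaz, Nguyen, Beaumont, Takahashi.

Harlow, Marino, Yilmaz, Nguyen, Beaumont, Takahashi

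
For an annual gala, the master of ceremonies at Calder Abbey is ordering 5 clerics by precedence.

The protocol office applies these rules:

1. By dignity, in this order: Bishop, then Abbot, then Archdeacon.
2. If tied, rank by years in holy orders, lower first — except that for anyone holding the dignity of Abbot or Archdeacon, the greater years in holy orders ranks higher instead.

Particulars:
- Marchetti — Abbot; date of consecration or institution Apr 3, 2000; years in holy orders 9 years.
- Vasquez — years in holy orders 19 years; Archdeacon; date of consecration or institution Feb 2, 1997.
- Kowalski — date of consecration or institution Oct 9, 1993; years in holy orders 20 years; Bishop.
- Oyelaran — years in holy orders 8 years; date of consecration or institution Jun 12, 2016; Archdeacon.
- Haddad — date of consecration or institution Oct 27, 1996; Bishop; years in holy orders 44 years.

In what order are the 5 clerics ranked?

By dignity: Kowalski and Haddad (Bishop); then Marchetti (Abbot); then Vasquez and Oyelaran (Archdeacon).
Among Kowalski and Haddad, by years in holy orders (lower first): Kowalski (20 years) before Haddad (44 years).
Among Vasquez and Oyelaran, by years in holy orders (higher first) (reversed rule for this group): Vasquez (19 years) before Oyelaran (8 years).
Full order: Kowalski, Haddad, Marchetti, Vasquez, Oyelaran.

Kowalski, Haddad, Marchetti, Vasquez, Oyelaran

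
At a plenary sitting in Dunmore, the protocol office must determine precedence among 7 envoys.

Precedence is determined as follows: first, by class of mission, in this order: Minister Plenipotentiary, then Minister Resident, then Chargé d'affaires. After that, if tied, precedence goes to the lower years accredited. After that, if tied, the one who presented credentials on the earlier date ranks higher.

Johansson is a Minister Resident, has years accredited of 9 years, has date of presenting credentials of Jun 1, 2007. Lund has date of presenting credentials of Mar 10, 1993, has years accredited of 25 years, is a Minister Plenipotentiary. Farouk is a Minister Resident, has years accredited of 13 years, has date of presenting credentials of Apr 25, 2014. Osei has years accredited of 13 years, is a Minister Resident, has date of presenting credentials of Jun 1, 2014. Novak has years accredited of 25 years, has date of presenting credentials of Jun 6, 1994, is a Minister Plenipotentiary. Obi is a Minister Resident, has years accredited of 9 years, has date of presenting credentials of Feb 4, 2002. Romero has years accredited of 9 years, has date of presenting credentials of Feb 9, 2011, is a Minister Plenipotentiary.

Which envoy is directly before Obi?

By class of mission: Romero, Lund and Novak (Minister Plenipotentiary); then Obi, Johansson, Farouk and Osei (Minister Resident).
Among Romero, Lund and Novak, by years accredited (lower first): Romero (9 years) before Lund and Novak (25 years).
Among Lund and Novak, by date of presenting credentials (earlier first): Lund (Mar 10, 1993) before Novak (Jun 6, 1994).
Among Obi, Johansson, Farouk and Osei, by years accredited (lower first): Obi and Johansson (9 years) before Farouk and Osei (13 years).
Among Obi and Johansson, by date of presenting credentials (earlier first): Obi (Feb 4, 2002) before Johansson (Jun 1, 2007).
Among Farouk and Osei, by date of presenting credentials (earlier first): Farouk (Apr 25, 2014) before Osei (Jun 1, 2014).
Order: Romero, Lund, Novak, Obi, Johansson, Farouk, Osei.

Novak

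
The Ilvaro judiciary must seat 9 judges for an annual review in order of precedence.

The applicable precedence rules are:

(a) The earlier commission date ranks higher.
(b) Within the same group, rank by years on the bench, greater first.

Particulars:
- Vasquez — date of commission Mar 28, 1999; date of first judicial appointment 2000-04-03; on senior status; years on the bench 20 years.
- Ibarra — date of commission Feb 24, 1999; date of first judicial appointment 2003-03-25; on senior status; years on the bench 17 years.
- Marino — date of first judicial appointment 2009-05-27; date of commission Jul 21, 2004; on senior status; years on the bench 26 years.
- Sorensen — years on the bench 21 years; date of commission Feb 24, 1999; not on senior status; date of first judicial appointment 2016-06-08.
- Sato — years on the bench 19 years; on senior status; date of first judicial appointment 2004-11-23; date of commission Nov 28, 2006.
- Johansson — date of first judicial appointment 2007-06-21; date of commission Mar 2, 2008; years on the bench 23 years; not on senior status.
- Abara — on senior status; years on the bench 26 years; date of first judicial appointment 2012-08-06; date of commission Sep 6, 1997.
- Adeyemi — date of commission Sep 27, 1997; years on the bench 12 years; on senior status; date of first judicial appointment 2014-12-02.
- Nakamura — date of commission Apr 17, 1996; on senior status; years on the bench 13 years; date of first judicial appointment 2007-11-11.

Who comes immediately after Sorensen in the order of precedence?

Ibarra

By date of commission (earlier first): Nakamura (Apr 17, 1996); then Abara (Sep 6, 1997); then Adeyemi (Sep 27, 1997); then Sorensen and Ibarra (both Feb 24, 1999); then Vasquez (Mar 28, 1999); then Marino (Jul 21, 2004); then Sato (Nov 28, 2006); then Johansson (Mar 2, 2008).
Among Sorensen and Ibarra, by years on the bench (higher first): Sorensen (21 years) before Ibarra (17 years).
Order: Nakamura, Abara, Adeyemi, Sorensen, Ibarra, Vasquez, Marino, Sato, Johansson.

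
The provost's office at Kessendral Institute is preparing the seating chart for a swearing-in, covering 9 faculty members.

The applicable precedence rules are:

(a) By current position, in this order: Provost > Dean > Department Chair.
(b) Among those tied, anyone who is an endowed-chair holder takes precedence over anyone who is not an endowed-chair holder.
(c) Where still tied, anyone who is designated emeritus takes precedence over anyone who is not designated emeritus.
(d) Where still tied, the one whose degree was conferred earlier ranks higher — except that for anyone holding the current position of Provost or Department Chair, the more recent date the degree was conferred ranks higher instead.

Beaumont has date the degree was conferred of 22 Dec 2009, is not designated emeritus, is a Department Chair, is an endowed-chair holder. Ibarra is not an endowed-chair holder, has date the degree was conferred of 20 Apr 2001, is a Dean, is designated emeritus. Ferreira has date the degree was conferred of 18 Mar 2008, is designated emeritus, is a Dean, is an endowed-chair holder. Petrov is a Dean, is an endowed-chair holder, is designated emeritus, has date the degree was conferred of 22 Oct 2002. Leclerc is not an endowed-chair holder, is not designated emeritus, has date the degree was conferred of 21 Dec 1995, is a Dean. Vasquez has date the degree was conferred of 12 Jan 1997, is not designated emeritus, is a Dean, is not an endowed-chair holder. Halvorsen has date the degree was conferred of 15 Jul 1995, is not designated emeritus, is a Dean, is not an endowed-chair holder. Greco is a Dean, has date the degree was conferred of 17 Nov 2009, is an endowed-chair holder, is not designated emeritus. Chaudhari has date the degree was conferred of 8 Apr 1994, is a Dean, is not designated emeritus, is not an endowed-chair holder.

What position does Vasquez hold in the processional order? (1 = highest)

By current position: Petrov, Ferreira, Greco, Ibarra, Chaudhari, Halvorsen, Leclerc and Vasquez (Dean); then Beaumont (Department Chair).
Among Petrov, Ferreira, Greco, Ibarra, Chaudhari, Halvorsen, Leclerc and Vasquez, an endowed-chair holder before not an endowed-chair holder: Petrov, Ferreira and Greco (an endowed-chair holder) before Ibarra, Chaudhari, Halvorsen, Leclerc and Vasquez (not an endowed-chair holder).
Among Petrov, Ferreira and Greco, designated emeritus before not designated emeritus: Petrov and Ferreira (designated emeritus) before Greco (not designated emeritus).
Among Petrov and Ferreira, by date the degree was conferred (earlier first): Petrov (22 Oct 2002) before Ferreira (18 Mar 2008).
Among Ibarra, Chaudhari, Halvorsen, Leclerc and Vasquez, designated emeritus before not designated emeritus: Ibarra (designated emeritus) before Chaudhari, Halvorsen, Leclerc and Vasquez (not designated emeritus).
Among Chaudhari, Halvorsen, Leclerc and Vasquez, by date the degree was conferred (earlier first): Chaudhari (8 Apr 1994) before Halvorsen (15 Jul 1995) before Leclerc (21 Dec 1995) before Vasquez (12 Jan 1997).
Order: Petrov, Ferreira, Greco, Ibarra, Chaudhari, Halvorsen, Leclerc, Vasquez, Beaumont. So position 8.

8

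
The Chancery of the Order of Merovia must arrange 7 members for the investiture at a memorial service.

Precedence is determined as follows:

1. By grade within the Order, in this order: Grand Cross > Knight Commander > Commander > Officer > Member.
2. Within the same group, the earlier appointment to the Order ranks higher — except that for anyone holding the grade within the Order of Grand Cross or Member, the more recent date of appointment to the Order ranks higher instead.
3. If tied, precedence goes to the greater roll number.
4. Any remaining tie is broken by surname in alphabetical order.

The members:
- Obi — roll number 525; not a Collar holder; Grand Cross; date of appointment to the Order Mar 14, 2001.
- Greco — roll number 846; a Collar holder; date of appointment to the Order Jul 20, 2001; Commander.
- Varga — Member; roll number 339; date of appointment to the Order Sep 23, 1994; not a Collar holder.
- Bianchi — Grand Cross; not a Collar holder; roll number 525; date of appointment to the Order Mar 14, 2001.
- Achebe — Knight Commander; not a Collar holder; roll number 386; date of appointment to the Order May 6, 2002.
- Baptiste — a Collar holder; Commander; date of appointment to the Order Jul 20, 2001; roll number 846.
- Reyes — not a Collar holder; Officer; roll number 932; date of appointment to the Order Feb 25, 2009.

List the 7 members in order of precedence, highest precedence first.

By grade within the Order: Bianchi and Obi (Grand Cross); then Achebe (Knight Commander); then Baptiste and Greco (Commander); then Reyes (Officer); then Varga (Member).
Bianchi and Obi both have date of appointment to the Order Mar 14, 2001, so the next rule applies.
Bianchi and Obi both have roll number 525, so the next rule applies.
Among Bianchi and Obi, alphabetically by surname: Bianchi before Obi.
Baptiste and Greco both have date of appointment to the Order Jul 20, 2001, so the next rule applies.
Baptiste and Greco both have roll number 846, so the next rule applies.
Among Baptiste and Greco, alphabetically by surname: Baptiste before Greco.
Full order: Bianchi, Obi, Achebe, Baptiste, Greco, Reyes, Varga.

Bianchi, Obi, Achebe, Baptiste, Greco, Reyes, Varga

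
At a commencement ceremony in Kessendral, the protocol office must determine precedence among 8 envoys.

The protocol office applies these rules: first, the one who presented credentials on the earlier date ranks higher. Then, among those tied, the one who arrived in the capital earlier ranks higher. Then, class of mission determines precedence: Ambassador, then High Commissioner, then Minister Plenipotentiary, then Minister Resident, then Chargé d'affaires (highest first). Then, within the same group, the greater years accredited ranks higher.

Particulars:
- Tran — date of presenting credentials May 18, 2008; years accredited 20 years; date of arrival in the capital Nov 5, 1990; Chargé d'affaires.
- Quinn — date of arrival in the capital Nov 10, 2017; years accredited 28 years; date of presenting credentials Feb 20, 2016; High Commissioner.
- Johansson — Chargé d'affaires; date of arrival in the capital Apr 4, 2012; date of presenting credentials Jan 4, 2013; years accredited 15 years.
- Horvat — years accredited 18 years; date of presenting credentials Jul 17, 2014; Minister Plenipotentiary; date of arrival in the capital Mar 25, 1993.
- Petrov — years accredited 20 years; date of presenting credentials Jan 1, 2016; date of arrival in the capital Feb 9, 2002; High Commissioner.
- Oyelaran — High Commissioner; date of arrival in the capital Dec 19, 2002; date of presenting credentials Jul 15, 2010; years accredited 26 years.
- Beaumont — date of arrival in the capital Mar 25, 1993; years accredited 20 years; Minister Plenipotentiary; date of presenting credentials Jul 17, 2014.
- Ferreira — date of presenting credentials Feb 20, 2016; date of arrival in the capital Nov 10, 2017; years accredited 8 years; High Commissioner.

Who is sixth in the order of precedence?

By date of presenting credentials (earlier first): Tran (May 18, 2008); then Oyelaran (Jul 15, 2010); then Johansson (Jan 4, 2013); then Beaumont and Horvat (both Jul 17, 2014); then Petrov (Jan 1, 2016); then Quinn and Ferreira (both Feb 20, 2016).
Beaumont and Horvat both have date of arrival in the capital Mar 25, 1993, so the next rule applies.
Beaumont and Horvat are each Minister Plenipotentiary, so the next rule applies.
Among Beaumont and Horvat, by years accredited (higher first): Beaumont (20 years) before Horvat (18 years).
Quinn and Ferreira both have date of arrival in the capital Nov 10, 2017, so the next rule applies.
Quinn and Ferreira are each High Commissioner, so the next rule applies.
Among Quinn and Ferreira, by years accredited (higher first): Quinn (28 years) before Ferreira (8 years).
Order: Tran, Oyelaran, Johansson, Beaumont, Horvat, Petrov, Quinn, Ferreira.

Petrov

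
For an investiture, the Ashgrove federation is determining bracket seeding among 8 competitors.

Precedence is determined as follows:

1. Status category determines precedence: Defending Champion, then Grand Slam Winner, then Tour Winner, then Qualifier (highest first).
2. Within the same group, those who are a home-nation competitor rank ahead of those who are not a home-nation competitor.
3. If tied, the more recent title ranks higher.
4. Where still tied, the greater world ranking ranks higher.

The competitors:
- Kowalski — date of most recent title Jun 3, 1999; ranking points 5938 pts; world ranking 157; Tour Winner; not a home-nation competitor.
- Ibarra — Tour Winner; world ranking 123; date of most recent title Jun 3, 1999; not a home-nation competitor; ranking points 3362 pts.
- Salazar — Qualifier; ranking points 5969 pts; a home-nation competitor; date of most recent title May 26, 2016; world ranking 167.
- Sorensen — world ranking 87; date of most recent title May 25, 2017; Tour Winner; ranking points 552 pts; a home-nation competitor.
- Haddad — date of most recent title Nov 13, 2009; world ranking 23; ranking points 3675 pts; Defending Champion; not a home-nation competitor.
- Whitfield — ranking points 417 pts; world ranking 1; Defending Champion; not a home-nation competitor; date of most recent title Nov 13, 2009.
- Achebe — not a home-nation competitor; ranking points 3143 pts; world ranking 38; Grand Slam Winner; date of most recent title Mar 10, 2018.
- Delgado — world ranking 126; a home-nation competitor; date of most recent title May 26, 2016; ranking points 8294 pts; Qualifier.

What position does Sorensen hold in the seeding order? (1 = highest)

4

By status category: Haddad and Whitfield (Defending Champion); then Achebe (Grand Slam Winner); then Sorensen, Kowalski and Ibarra (Tour Winner); then Salazar and Delgado (Qualifier).
Haddad and Whitfield are each not a home-nation competitor, so the next rule applies.
Haddad and Whitfield both have date of most recent title Nov 13, 2009, so the next rule applies.
Among Haddad and Whitfield, by world ranking (higher first): Haddad (23) before Whitfield (1).
Among Sorensen, Kowalski and Ibarra, a home-nation competitor before not a home-nation competitor: Sorensen (a home-nation competitor) before Kowalski and Ibarra (not a home-nation competitor).
Kowalski and Ibarra both have date of most recent title Jun 3, 1999, so the next rule applies.
Among Kowalski and Ibarra, by world ranking (higher first): Kowalski (157) before Ibarra (123).
Salazar and Delgado are each a home-nation competitor, so the next rule applies.
Salazar and Delgado both have date of most recent title May 26, 2016, so the next rule applies.
Among Salazar and Delgado, by world ranking (higher first): Salazar (167) before Delgado (126).
Order: Haddad, Whitfield, Achebe, Sorensen, Kowalski, Ibarra, Salazar, Delgado. So position 4.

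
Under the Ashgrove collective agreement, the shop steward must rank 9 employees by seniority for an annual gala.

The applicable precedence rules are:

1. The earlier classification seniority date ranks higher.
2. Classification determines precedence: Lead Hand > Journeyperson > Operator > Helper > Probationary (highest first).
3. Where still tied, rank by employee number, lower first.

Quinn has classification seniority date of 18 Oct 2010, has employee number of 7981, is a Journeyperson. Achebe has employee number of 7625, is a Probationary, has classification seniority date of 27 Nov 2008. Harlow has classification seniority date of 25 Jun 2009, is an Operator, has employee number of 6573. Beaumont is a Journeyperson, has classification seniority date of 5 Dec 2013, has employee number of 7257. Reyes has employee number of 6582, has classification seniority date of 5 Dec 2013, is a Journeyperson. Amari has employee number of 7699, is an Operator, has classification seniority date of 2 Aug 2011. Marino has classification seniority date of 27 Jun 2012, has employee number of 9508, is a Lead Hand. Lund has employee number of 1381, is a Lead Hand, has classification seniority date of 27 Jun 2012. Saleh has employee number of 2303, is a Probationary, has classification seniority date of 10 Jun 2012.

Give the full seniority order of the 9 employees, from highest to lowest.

Achebe, Harlow, Quinn, Amari, Saleh, Lund, Marino, Reyes, Beaumont

By classification seniority date (earlier first): Achebe (27 Nov 2008); then Harlow (25 Jun 2009); then Quinn (18 Oct 2010); then Amari (2 Aug 2011); then Saleh (10 Jun 2012); then Lund and Marino (both 27 Jun 2012); then Reyes and Beaumont (both 5 Dec 2013).
Lund and Marino are each Lead Hand, so the next rule applies.
Among Lund and Marino, by employee number (lower first): Lund (1381) before Marino (9508).
Reyes and Beaumont are each Journeyperson, so the next rule applies.
Among Reyes and Beaumont, by employee number (lower first): Reyes (6582) before Beaumont (7257).
Full order: Achebe, Harlow, Quinn, Amari, Saleh, Lund, Marino, Reyes, Beaumont.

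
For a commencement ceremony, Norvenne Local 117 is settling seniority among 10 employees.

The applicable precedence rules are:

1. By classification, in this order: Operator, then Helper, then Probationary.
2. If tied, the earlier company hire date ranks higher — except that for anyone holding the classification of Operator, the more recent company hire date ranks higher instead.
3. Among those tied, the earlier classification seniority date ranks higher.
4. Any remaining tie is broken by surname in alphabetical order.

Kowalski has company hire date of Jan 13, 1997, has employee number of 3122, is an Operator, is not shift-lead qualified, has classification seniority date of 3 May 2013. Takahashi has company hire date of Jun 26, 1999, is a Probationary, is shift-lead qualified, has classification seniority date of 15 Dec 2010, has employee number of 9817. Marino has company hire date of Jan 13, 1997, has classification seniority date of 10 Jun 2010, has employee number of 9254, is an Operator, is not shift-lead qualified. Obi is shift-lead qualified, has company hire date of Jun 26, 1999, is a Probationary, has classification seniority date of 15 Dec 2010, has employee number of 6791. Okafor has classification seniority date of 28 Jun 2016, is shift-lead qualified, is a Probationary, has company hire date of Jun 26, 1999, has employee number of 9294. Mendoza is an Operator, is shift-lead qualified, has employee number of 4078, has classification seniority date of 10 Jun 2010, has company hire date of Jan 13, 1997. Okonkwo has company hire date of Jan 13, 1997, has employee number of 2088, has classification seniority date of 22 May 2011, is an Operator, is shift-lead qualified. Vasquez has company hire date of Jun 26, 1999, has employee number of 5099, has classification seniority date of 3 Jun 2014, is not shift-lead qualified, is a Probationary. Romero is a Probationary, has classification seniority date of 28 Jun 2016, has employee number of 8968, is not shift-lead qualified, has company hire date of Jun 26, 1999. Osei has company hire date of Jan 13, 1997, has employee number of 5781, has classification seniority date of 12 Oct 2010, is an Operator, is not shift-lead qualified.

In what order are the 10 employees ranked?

By classification: Marino, Mendoza, Osei, Okonkwo and Kowalski (Operator); then Obi, Takahashi, Vasquez, Okafor and Romero (Probationary).
Marino, Mendoza, Osei, Okonkwo and Kowalski all have company hire date Jan 13, 1997, so the next rule applies.
Among Marino, Mendoza, Osei, Okonkwo and Kowalski, by classification seniority date (earlier first): Marino and Mendoza (10 Jun 2010) before Osei (12 Oct 2010) before Okonkwo (22 May 2011) before Kowalski (3 May 2013).
Among Marino and Mendoza, alphabetically by surname: Marino before Mendoza.
Obi, Takahashi, Vasquez, Okafor and Romero all have company hire date Jun 26, 1999, so the next rule applies.
Among Obi, Takahashi, Vasquez, Okafor and Romero, by classification seniority date (earlier first): Obi and Takahashi (15 Dec 2010) before Vasquez (3 Jun 2014) before Okafor and Romero (28 Jun 2016).
Among Obi and Takahashi, alphabetically by surname: Obi before Takahashi.
Among Okafor and Romero, alphabetically by surname: Okafor before Romero.
Full order: Marino, Mendoza, Osei, Okonkwo, Kowalski, Obi, Takahashi, Vasquez, Okafor, Romero.

Marino, Mendoza, Osei, Okonkwo, Kowalski, Obi, Takahashi, Vasquez, Okafor, Romero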